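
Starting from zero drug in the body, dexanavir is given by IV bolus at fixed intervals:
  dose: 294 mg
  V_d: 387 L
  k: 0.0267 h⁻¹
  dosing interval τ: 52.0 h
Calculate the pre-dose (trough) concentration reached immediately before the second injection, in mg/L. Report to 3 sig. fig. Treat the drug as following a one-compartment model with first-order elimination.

C₀ per dose = Dose / Vd = 294 / 387 = 0.7597 mg/L
Fraction remaining after one interval: r = e^(−kτ) = e^(−0.02670 × 52.0) = 0.2495
Before dose 2, 1 dose has been given (aged 1τ).
C_trough = C₀ × r = 0.7597 × 0.2495 = 0.1895 mg/L

0.190 mg/L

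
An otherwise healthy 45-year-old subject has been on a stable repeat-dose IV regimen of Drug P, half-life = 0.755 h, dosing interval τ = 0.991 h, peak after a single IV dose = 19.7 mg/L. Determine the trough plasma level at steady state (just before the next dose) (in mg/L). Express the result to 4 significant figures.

k = ln2 / t½ = 0.693147 / 0.755 = 0.9181 h⁻¹
e^(−kτ) = e^(−0.9181 × 0.991) = 0.4026
Accumulation ratio R = 1 / (1 − e^(−kτ)) = 1 / (1 − 0.4026) = 1.674
Steady-state trough = C₀ × R × e^(−kτ) = 19.7 × 1.674 × 0.4026 = 13.28 mg/L

13.28 mg/L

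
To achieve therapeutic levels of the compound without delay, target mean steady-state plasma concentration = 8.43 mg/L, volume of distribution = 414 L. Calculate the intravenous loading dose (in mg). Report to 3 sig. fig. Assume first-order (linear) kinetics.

3490 mg

LD = Css × Vd = 8.43 × 414 = 3490 mg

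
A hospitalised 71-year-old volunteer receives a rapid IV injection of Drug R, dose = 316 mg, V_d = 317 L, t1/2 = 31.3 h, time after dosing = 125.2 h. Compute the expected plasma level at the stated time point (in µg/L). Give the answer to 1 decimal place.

C₀ = Dose / Vd = 316.0 / 317 = 0.9968 mg/L
k = ln2 / t½ = 0.693147 / 31.3 = 0.02215 h⁻¹
t / t½ = 125.2 / 31.3 = 4 half-lives
C = C₀ × (1/2)^4 = 0.9968 × 0.06250 = 0.06230 mg/L
Convert: 0.06230 mg/L × 1000 = 62.30 µg/L

62.3 µg/L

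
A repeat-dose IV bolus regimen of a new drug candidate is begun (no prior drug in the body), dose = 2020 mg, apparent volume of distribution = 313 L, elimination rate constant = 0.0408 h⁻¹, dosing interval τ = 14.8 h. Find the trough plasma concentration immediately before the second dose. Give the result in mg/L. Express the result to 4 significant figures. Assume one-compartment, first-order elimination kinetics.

C₀ per dose = Dose / Vd = 2020 / 313 = 6.454 mg/L
Fraction remaining after one interval: r = e^(−kτ) = e^(−0.04080 × 14.8) = 0.5467
Before dose 2, 1 dose has been given (aged 1τ).
C_trough = C₀ × r = 6.454 × 0.5467 = 3.528 mg/L

3.528 mg/L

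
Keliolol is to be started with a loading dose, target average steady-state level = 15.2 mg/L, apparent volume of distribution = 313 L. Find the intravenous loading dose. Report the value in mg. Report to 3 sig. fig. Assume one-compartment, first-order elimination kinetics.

LD = Css × Vd = 15.2 × 313 = 4758 mg

4760 mg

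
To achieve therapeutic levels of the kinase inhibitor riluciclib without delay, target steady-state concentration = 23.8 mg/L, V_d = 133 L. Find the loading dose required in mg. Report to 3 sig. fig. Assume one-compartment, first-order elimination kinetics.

3170 mg

LD = Css × Vd = 23.8 × 133 = 3165 mg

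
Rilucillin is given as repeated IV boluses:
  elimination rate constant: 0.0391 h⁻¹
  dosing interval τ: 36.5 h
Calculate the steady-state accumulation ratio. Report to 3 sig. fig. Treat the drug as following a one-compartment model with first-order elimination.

e^(−kτ) = e^(−0.03910 × 36.5) = 0.2400
Accumulation ratio R = 1 / (1 − e^(−kτ)) = 1 / (1 − 0.2400) = 1.316

1.32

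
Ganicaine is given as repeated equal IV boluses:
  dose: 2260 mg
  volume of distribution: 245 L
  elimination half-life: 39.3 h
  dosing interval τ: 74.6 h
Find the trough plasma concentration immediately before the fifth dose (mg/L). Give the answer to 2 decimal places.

3.36 mg/L

C₀ per dose = Dose / Vd = 2260 / 245 = 9.224 mg/L
k = ln2 / t½ = 0.693147 / 39.3 = 0.01764 h⁻¹
Fraction remaining after one interval: r = e^(−kτ) = e^(−0.01764 × 74.6) = 0.2682
Before dose 5, 4 doses have been given (aged 1τ, 2τ, 3τ, 4τ).
C_trough = C₀ × (r + r² + … + r^4) = C₀ × r(1−r^4)/(1−r)
        = 9.224 × 0.2682 × (1 − 0.005174) / (1 − 0.2682) = 3.363 mg/L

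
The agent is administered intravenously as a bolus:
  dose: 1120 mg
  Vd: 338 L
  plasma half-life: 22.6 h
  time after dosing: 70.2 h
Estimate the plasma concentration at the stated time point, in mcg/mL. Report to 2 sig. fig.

C₀ = Dose / Vd = 1120 / 338 = 3.314 mg/L
k = ln2 / t½ = 0.693147 / 22.6 = 0.03067 h⁻¹
C = C₀ · e^(−k·t) = 3.314 × e^(−0.03067 × 70.2)
  = 3.314 × 0.1161 = 0.3848 mg/L
(0.3848 mg/L = 0.3848 mcg/mL)

0.38 mcg/mL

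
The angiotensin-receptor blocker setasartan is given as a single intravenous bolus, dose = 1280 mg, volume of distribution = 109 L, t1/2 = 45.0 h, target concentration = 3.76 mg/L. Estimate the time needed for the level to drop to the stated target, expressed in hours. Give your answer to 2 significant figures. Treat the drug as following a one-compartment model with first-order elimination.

74 h

C₀ = Dose / Vd = 1280 / 109 = 11.74 mg/L
k = ln2 / t½ = 0.693147 / 45.0 = 0.01540 h⁻¹
t = ln(C₀ / C) / k = ln(11.74 / 3.76) / 0.01540
  = ln(3.122) / 0.01540 = 1.138 / 0.01540 = 73.90 h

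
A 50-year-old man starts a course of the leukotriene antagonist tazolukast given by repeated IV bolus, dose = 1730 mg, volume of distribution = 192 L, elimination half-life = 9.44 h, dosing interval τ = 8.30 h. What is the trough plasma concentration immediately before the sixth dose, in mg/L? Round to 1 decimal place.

10.2 mg/L

C₀ per dose = Dose / Vd = 1730 / 192 = 9.010 mg/L
k = ln2 / t½ = 0.693147 / 9.44 = 0.07343 h⁻¹
Fraction remaining after one interval: r = e^(−kτ) = e^(−0.07343 × 8.30) = 0.5436
Before dose 6, 5 doses have been given (aged 1τ, 2τ, 3τ, 4τ, 5τ).
C_trough = C₀ × (r + r² + … + r^5) = C₀ × r(1−r^5)/(1−r)
        = 9.010 × 0.5436 × (1 − 0.04747) / (1 − 0.5436) = 10.22 mg/L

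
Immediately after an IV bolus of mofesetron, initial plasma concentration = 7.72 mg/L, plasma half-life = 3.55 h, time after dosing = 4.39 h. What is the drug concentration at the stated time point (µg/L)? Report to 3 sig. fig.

3280 µg/L

k = ln2 / t½ = 0.693147 / 3.55 = 0.1953 h⁻¹
C = C₀ · e^(−k·t) = 7.720 × e^(−0.1953 × 4.39)
  = 7.720 × 0.4243 = 3.276 mg/L
Convert: 3.276 mg/L × 1000 = 3276 µg/L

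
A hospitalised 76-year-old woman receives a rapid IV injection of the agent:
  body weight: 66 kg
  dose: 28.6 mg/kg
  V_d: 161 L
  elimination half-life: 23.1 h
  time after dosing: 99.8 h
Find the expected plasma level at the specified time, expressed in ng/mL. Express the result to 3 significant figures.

587 ng/mL

Total dose = 28.6 × 66 = 1888 mg
C₀ = Dose / Vd = 1888 / 161 = 11.73 mg/L
k = ln2 / t½ = 0.693147 / 23.1 = 0.03001 h⁻¹
C = C₀ · e^(−k·t) = 11.73 × e^(−0.03001 × 99.8)
  = 11.73 × 0.05004 = 0.5870 mg/L
Convert: 0.5870 mg/L × 1000 = 587.0 ng/mL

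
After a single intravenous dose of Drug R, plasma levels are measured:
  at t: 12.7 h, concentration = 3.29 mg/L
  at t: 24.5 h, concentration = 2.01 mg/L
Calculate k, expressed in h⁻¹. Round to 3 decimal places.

0.042 h⁻¹

k = ln(C₁/C₂) / (t₂ − t₁) = ln(3.29/2.01) / (24.5 − 12.7)
  = 0.4928 / 11.80 = 0.04176 h⁻¹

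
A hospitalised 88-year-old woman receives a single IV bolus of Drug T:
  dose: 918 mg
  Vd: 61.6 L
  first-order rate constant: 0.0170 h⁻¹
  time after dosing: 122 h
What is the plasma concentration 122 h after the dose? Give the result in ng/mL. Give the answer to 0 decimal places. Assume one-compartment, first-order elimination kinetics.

1873 ng/mL

C₀ = Dose / Vd = 918.0 / 61.6 = 14.90 mg/L
C = C₀ · e^(−k·t) = 14.90 × e^(−0.01700 × 122)
  = 14.90 × 0.1257 = 1.873 mg/L
Convert: 1.873 mg/L × 1000 = 1873 ng/mL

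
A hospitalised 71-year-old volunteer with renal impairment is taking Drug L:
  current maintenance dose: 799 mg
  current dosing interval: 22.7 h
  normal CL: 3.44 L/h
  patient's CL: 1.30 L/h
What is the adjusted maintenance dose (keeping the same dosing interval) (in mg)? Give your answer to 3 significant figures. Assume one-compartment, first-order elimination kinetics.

To keep the same average steady-state level, dosing rate must scale with clearance.
CL ratio = 1.30 / 3.44 = 0.3779
New dose (same interval) = 799 × 0.3779 = 301.9 mg

302 mg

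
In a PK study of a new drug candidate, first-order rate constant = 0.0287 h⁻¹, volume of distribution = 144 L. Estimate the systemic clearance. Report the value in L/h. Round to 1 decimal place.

CL = k × Vd = 0.0287 × 144 = 4.133 L/h

4.1 L/h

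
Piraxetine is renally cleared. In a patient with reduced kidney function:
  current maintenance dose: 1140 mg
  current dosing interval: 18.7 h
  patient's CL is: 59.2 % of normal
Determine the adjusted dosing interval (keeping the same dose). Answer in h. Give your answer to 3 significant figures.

To keep the same average steady-state level, dosing rate must scale with clearance.
CL ratio = 59.2 / 100 = 0.5920
New interval (same dose) = 18.7 / 0.5920 = 31.59 h

31.6 h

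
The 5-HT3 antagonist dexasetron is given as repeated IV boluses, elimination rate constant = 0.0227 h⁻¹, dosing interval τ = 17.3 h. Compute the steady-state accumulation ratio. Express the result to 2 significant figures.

e^(−kτ) = e^(−0.02270 × 17.3) = 0.6752
Accumulation ratio R = 1 / (1 − e^(−kτ)) = 1 / (1 − 0.6752) = 3.079

3.1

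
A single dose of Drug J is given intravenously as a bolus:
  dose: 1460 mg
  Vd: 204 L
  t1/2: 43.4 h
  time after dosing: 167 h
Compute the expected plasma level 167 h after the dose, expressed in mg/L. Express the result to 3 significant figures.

C₀ = Dose / Vd = 1460 / 204 = 7.157 mg/L
k = ln2 / t½ = 0.693147 / 43.4 = 0.01597 h⁻¹
C = C₀ · e^(−k·t) = 7.157 × e^(−0.01597 × 167)
  = 7.157 × 0.06946 = 0.4971 mg/L

0.497 mg/L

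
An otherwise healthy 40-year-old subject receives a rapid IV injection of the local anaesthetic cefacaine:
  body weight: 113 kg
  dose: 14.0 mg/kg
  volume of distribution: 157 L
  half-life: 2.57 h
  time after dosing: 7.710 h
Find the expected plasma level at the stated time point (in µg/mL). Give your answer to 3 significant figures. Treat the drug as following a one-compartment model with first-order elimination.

1.26 µg/mL

Total dose = 14.0 × 113 = 1582 mg
C₀ = Dose / Vd = 1582 / 157 = 10.08 mg/L
k = ln2 / t½ = 0.693147 / 2.57 = 0.2697 h⁻¹
t / t½ = 7.710 / 2.57 = 3 half-lives
C = C₀ × (1/2)^3 = 10.08 × 0.1250 = 1.260 mg/L
(1.260 mg/L = 1.260 µg/mL)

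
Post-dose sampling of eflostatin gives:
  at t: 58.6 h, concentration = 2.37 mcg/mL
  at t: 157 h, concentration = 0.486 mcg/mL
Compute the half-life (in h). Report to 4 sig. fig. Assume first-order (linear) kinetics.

k = ln(C₁/C₂) / (t₂ − t₁) = ln(2.37/0.486) / (157 − 58.6)
  = 1.584 / 98.40 = 0.01610 h⁻¹
t½ = ln2 / k = 0.693147 / 0.01610 = 43.05 h

43.05 h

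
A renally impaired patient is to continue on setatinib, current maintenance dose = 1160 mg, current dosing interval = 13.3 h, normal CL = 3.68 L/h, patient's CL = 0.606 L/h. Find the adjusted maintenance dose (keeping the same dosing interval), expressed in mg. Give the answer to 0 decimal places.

191 mg

To keep the same average steady-state level, dosing rate must scale with clearance.
CL ratio = 0.606 / 3.68 = 0.1647
New dose (same interval) = 1160 × 0.1647 = 191.1 mg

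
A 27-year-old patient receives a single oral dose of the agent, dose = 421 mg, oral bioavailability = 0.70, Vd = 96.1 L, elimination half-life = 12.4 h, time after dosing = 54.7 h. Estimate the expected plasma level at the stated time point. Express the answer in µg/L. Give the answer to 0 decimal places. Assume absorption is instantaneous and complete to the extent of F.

144 µg/L

Amount reaching circulation = F × Dose = 0.70 × 421.0 = 294.7 mg
C₀ = F·Dose / Vd = 294.7 / 96.1 = 3.067 mg/L
k = ln2 / t½ = 0.693147 / 12.4 = 0.05590 h⁻¹
C = C₀ · e^(−k·t) = 3.067 × e^(−0.05590 × 54.7)
  = 3.067 × 0.04699 = 0.1441 mg/L
Convert: 0.1441 mg/L × 1000 = 144.1 µg/L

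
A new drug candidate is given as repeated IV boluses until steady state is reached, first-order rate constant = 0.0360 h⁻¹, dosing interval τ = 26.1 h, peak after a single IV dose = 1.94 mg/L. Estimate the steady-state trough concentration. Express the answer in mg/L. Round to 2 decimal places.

e^(−kτ) = e^(−0.03600 × 26.1) = 0.3908
Accumulation ratio R = 1 / (1 − e^(−kτ)) = 1 / (1 − 0.3908) = 1.641
Steady-state trough = C₀ × R × e^(−kτ) = 1.94 × 1.641 × 0.3908 = 1.244 mg/L

1.24 mg/L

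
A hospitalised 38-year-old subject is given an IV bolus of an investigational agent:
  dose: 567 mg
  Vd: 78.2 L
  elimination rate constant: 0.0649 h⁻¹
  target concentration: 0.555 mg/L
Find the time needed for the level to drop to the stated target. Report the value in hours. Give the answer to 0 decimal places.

40 h

C₀ = Dose / Vd = 567.0 / 78.2 = 7.251 mg/L
t = ln(C₀ / C) / k = ln(7.251 / 0.555) / 0.06490
  = ln(13.06) / 0.06490 = 2.570 / 0.06490 = 39.60 h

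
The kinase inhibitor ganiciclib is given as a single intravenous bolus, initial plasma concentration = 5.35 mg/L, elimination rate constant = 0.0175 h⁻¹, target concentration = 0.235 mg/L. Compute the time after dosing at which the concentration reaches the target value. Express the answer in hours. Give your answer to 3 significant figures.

179 h

t = ln(C₀ / C) / k = ln(5.350 / 0.235) / 0.01750
  = ln(22.77) / 0.01750 = 3.125 / 0.01750 = 178.6 h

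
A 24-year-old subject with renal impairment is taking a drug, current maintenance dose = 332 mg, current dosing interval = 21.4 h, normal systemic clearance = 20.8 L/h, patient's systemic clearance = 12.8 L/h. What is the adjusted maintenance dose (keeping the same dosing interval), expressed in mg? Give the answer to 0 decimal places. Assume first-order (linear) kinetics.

To keep the same average steady-state level, dosing rate must scale with clearance.
CL ratio = 12.8 / 20.8 = 0.6154
New dose (same interval) = 332 × 0.6154 = 204.3 mg

204 mg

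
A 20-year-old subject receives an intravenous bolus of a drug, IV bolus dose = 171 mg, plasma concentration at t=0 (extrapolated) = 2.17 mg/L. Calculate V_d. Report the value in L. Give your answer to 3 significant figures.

78.8 L

Vd = Dose / C₀ = 171.0 / 2.17 = 78.80 L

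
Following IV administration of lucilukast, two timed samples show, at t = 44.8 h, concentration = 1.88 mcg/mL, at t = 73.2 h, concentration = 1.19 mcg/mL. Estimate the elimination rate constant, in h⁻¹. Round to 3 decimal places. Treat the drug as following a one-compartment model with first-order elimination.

0.016 h⁻¹

k = ln(C₁/C₂) / (t₂ − t₁) = ln(1.88/1.19) / (73.2 − 44.8)
  = 0.4573 / 28.40 = 0.01610 h⁻¹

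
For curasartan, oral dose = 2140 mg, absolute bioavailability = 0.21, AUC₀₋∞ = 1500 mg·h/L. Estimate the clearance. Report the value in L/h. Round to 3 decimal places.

0.300 L/h

CL = F·Dose / AUC = 0.21 × 2140 / 1500 = 0.2996 L/h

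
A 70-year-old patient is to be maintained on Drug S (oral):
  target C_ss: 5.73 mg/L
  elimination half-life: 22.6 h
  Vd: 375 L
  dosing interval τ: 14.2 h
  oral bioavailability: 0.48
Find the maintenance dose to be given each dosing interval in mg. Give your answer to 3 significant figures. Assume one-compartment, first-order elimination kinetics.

k = ln2 / t½ = 0.693147 / 22.6 = 0.03067 h⁻¹
CL = k × Vd = 0.03067 × 375 = 11.50 L/h
At steady state, F × (Dose/τ) = Css × CL.
Dose = Css × CL × τ / F = 5.73 × 11.50 × 14.2 / 0.48 = 1949 mg

1950 mg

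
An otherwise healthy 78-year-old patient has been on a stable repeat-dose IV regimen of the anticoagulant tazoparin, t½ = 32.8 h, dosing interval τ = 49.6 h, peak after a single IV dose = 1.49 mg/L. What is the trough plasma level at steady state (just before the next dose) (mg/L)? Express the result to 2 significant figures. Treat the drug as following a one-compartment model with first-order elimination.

k = ln2 / t½ = 0.693147 / 32.8 = 0.02113 h⁻¹
e^(−kτ) = e^(−0.02113 × 49.6) = 0.3506
Accumulation ratio R = 1 / (1 − e^(−kτ)) = 1 / (1 − 0.3506) = 1.540
Steady-state trough = C₀ × R × e^(−kτ) = 1.49 × 1.540 × 0.3506 = 0.8045 mg/L

0.80 mg/L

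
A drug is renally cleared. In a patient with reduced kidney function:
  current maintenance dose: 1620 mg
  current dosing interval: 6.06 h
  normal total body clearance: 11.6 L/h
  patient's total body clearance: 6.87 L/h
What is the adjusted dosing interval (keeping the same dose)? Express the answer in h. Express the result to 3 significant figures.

To keep the same average steady-state level, dosing rate must scale with clearance.
CL ratio = 6.87 / 11.6 = 0.5922
New interval (same dose) = 6.06 / 0.5922 = 10.23 h

10.2 h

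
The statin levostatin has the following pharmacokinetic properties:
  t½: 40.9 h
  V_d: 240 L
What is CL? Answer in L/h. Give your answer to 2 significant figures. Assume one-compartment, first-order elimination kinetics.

k = ln2 / t½ = 0.693147 / 40.9 = 0.01695 h⁻¹
CL = k × Vd = 0.01695 × 240 = 4.068 L/h

4.1 L/h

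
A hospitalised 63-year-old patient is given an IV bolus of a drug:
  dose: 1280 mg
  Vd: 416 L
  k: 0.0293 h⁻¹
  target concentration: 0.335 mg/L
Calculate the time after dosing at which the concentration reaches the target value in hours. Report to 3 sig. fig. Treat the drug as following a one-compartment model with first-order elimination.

C₀ = Dose / Vd = 1280 / 416 = 3.077 mg/L
t = ln(C₀ / C) / k = ln(3.077 / 0.335) / 0.02930
  = ln(9.185) / 0.02930 = 2.218 / 0.02930 = 75.70 h

75.7 h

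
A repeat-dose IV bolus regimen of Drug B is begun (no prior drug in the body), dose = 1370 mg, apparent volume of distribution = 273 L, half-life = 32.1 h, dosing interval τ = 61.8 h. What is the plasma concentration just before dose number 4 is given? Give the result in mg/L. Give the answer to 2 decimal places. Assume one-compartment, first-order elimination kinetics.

C₀ per dose = Dose / Vd = 1370 / 273 = 5.018 mg/L
k = ln2 / t½ = 0.693147 / 32.1 = 0.02159 h⁻¹
Fraction remaining after one interval: r = e^(−kτ) = e^(−0.02159 × 61.8) = 0.2634
Before dose 4, 3 doses have been given (aged 1τ, 2τ, 3τ).
C_trough = C₀ × (r + r² + … + r^3) = C₀ × r(1−r^3)/(1−r)
        = 5.018 × 0.2634 × (1 − 0.01827) / (1 − 0.2634) = 1.762 mg/L

1.76 mg/L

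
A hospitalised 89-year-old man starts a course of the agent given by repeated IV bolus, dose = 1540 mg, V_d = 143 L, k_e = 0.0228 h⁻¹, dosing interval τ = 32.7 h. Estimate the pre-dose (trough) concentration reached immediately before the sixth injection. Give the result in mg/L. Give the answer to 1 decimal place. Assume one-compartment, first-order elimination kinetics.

C₀ per dose = Dose / Vd = 1540 / 143 = 10.77 mg/L
Fraction remaining after one interval: r = e^(−kτ) = e^(−0.02280 × 32.7) = 0.4745
Before dose 6, 5 doses have been given (aged 1τ, 2τ, 3τ, 4τ, 5τ).
C_trough = C₀ × (r + r² + … + r^5) = C₀ × r(1−r^5)/(1−r)
        = 10.77 × 0.4745 × (1 − 0.02405) / (1 − 0.4745) = 9.491 mg/L

9.5 mg/L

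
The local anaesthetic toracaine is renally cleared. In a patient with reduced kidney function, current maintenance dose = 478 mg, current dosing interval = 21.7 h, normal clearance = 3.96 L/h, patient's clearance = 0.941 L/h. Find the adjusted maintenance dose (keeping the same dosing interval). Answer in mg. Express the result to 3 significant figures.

To keep the same average steady-state level, dosing rate must scale with clearance.
CL ratio = 0.941 / 3.96 = 0.2376
New dose (same interval) = 478 × 0.2376 = 113.6 mg

114 mg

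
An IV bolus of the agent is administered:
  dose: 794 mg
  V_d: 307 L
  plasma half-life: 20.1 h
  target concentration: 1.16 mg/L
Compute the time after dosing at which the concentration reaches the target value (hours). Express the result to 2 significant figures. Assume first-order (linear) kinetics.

23 h

C₀ = Dose / Vd = 794.0 / 307 = 2.586 mg/L
k = ln2 / t½ = 0.693147 / 20.1 = 0.03448 h⁻¹
t = ln(C₀ / C) / k = ln(2.586 / 1.16) / 0.03448
  = ln(2.229) / 0.03448 = 0.8016 / 0.03448 = 23.25 h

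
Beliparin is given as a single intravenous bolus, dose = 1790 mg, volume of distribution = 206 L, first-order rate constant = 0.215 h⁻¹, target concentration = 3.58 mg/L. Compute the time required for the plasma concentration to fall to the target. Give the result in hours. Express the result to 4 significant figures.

4.124 h

C₀ = Dose / Vd = 1790 / 206 = 8.689 mg/L
t = ln(C₀ / C) / k = ln(8.689 / 3.58) / 0.2150
  = ln(2.427) / 0.2150 = 0.8867 / 0.2150 = 4.124 h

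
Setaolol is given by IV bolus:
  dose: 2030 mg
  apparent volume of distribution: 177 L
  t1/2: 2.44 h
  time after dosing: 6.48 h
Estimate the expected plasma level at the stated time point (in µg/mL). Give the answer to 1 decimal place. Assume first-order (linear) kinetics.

C₀ = Dose / Vd = 2030 / 177 = 11.47 mg/L
k = ln2 / t½ = 0.693147 / 2.44 = 0.2841 h⁻¹
C = C₀ · e^(−k·t) = 11.47 × e^(−0.2841 × 6.48)
  = 11.47 × 0.1587 = 1.820 mg/L
(1.820 mg/L = 1.820 µg/mL)

1.8 µg/mL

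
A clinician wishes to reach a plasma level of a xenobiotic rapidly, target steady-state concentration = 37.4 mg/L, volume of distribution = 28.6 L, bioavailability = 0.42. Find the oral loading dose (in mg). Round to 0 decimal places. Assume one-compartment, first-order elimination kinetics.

LD = Css × Vd / F = 37.4 × 28.6 / 0.42 = 2547 mg

2547 mg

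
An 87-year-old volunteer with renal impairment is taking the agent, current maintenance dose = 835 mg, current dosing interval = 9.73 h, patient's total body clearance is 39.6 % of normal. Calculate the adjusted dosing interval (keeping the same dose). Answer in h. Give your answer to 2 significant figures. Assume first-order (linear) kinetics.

To keep the same average steady-state level, dosing rate must scale with clearance.
CL ratio = 39.6 / 100 = 0.3960
New interval (same dose) = 9.73 / 0.3960 = 24.57 h

25 h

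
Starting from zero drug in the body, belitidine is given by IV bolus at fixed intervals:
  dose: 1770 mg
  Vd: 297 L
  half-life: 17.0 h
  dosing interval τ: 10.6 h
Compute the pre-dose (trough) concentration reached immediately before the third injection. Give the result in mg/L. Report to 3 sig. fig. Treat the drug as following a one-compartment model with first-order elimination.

6.38 mg/L

C₀ per dose = Dose / Vd = 1770 / 297 = 5.960 mg/L
k = ln2 / t½ = 0.693147 / 17.0 = 0.04077 h⁻¹
Fraction remaining after one interval: r = e^(−kτ) = e^(−0.04077 × 10.6) = 0.6491
Before dose 3, 2 doses have been given (aged 1τ, 2τ).
C_trough = C₀ × (r + r²) = 5.960 × (0.6491 + 0.4213) = 6.380 mg/L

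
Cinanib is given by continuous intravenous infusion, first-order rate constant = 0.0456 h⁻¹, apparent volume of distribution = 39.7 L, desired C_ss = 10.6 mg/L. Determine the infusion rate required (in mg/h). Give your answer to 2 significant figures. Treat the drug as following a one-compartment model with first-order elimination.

CL = k × Vd = 0.04560 × 39.7 = 1.810 L/h
At steady state, infusion rate R₀ = Css × CL = 10.6 × 1.810 = 19.19 mg/h

19 mg/h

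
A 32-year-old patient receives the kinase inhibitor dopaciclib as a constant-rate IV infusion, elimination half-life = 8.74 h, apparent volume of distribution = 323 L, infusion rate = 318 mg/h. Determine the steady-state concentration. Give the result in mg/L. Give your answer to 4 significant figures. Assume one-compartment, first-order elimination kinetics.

k = ln2 / t½ = 0.693147 / 8.74 = 0.07931 h⁻¹
CL = k × Vd = 0.07931 × 323 = 25.62 L/h
At steady state Css = R₀ / CL = 318 / 25.62 = 12.41 mg/L

12.41 mg/L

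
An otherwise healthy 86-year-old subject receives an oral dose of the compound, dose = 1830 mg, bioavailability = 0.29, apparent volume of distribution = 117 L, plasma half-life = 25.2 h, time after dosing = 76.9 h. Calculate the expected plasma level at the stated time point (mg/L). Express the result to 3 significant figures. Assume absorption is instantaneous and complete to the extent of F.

0.547 mg/L

Amount reaching circulation = F × Dose = 0.29 × 1830 = 530.7 mg
C₀ = F·Dose / Vd = 530.7 / 117 = 4.536 mg/L
k = ln2 / t½ = 0.693147 / 25.2 = 0.02751 h⁻¹
C = C₀ · e^(−k·t) = 4.536 × e^(−0.02751 × 76.9)
  = 4.536 × 0.1206 = 0.5470 mg/L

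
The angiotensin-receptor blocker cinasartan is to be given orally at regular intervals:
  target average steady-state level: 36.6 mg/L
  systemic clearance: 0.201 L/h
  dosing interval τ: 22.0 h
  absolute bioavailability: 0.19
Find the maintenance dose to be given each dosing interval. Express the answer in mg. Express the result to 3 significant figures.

852 mg

At steady state, F × (Dose/τ) = Css × CL.
Dose = Css × CL × τ / F = 36.6 × 0.2010 × 22.0 / 0.19 = 851.8 mg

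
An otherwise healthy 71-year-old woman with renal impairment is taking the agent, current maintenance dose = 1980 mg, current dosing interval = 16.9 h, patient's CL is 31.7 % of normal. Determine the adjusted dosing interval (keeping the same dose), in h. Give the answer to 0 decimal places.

53 h

To keep the same average steady-state level, dosing rate must scale with clearance.
CL ratio = 31.7 / 100 = 0.3170
New interval (same dose) = 16.9 / 0.3170 = 53.31 h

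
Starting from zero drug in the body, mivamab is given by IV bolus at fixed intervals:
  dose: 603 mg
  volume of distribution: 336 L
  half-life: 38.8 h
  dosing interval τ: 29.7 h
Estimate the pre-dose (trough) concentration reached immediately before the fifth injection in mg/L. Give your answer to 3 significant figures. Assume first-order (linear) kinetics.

2.26 mg/L

C₀ per dose = Dose / Vd = 603 / 336 = 1.795 mg/L
k = ln2 / t½ = 0.693147 / 38.8 = 0.01786 h⁻¹
Fraction remaining after one interval: r = e^(−kτ) = e^(−0.01786 × 29.7) = 0.5883
Before dose 5, 4 doses have been given (aged 1τ, 2τ, 3τ, 4τ).
C_trough = C₀ × (r + r² + … + r^4) = C₀ × r(1−r^4)/(1−r)
        = 1.795 × 0.5883 × (1 − 0.1198) / (1 − 0.5883) = 2.258 mg/L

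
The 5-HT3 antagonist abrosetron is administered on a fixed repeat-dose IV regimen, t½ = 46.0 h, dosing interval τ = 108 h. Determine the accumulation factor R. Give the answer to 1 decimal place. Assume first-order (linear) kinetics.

1.2

k = ln2 / t½ = 0.693147 / 46.0 = 0.01507 h⁻¹
e^(−kτ) = e^(−0.01507 × 108) = 0.1964
Accumulation ratio R = 1 / (1 − e^(−kτ)) = 1 / (1 − 0.1964) = 1.244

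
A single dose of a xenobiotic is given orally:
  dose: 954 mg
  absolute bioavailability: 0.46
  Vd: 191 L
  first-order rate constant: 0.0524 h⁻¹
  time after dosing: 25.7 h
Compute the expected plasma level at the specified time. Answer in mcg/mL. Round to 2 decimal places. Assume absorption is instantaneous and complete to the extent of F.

0.60 mcg/mL

Amount reaching circulation = F × Dose = 0.46 × 954.0 = 438.8 mg
C₀ = F·Dose / Vd = 438.8 / 191 = 2.297 mg/L
C = C₀ · e^(−k·t) = 2.297 × e^(−0.05240 × 25.7)
  = 2.297 × 0.2601 = 0.5974 mg/L
(0.5974 mg/L = 0.5974 mcg/mL)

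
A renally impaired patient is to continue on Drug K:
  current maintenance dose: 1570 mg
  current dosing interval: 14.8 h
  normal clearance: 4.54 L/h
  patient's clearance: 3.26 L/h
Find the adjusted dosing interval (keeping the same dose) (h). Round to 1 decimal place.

To keep the same average steady-state level, dosing rate must scale with clearance.
CL ratio = 3.26 / 4.54 = 0.7181
New interval (same dose) = 14.8 / 0.7181 = 20.61 h

20.6 h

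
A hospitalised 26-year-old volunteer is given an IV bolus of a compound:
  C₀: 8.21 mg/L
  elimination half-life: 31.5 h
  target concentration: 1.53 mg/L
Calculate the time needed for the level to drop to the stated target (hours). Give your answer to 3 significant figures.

76.4 h

k = ln2 / t½ = 0.693147 / 31.5 = 0.02200 h⁻¹
t = ln(C₀ / C) / k = ln(8.210 / 1.53) / 0.02200
  = ln(5.366) / 0.02200 = 1.680 / 0.02200 = 76.36 h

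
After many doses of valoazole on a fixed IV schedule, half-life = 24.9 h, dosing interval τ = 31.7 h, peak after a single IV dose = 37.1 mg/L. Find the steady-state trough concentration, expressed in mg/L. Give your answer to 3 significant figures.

26.2 mg/L

k = ln2 / t½ = 0.693147 / 24.9 = 0.02784 h⁻¹
e^(−kτ) = e^(−0.02784 × 31.7) = 0.4137
Accumulation ratio R = 1 / (1 − e^(−kτ)) = 1 / (1 − 0.4137) = 1.706
Steady-state trough = C₀ × R × e^(−kτ) = 37.1 × 1.706 × 0.4137 = 26.18 mg/L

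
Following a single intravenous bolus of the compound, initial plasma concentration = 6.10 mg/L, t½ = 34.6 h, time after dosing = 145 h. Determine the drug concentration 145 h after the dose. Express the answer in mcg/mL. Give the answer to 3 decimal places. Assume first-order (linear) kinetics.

k = ln2 / t½ = 0.693147 / 34.6 = 0.02003 h⁻¹
C = C₀ · e^(−k·t) = 6.100 × e^(−0.02003 × 145)
  = 6.100 × 0.05478 = 0.3342 mg/L
(0.3342 mg/L = 0.3342 mcg/mL)

0.334 mcg/mL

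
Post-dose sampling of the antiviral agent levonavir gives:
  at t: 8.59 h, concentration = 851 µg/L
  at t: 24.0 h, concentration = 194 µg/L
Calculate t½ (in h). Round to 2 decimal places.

k = ln(C₁/C₂) / (t₂ − t₁) = ln(851/194) / (24.0 − 8.59)
  = 1.479 / 15.41 = 0.09598 h⁻¹
t½ = ln2 / k = 0.693147 / 0.09598 = 7.222 h

7.22 h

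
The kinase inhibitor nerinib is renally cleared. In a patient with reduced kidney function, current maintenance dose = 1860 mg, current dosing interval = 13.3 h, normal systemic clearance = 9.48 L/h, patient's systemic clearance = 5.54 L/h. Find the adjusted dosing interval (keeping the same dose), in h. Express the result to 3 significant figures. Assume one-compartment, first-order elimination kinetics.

To keep the same average steady-state level, dosing rate must scale with clearance.
CL ratio = 5.54 / 9.48 = 0.5844
New interval (same dose) = 13.3 / 0.5844 = 22.76 h

22.8 h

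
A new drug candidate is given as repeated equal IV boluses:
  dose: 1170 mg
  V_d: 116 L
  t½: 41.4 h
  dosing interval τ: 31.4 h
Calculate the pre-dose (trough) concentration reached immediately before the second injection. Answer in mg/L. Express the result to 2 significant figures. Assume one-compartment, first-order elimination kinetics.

6.0 mg/L

C₀ per dose = Dose / Vd = 1170 / 116 = 10.09 mg/L
k = ln2 / t½ = 0.693147 / 41.4 = 0.01674 h⁻¹
Fraction remaining after one interval: r = e^(−kτ) = e^(−0.01674 × 31.4) = 0.5912
Before dose 2, 1 dose has been given (aged 1τ).
C_trough = C₀ × r = 10.09 × 0.5912 = 5.965 mg/L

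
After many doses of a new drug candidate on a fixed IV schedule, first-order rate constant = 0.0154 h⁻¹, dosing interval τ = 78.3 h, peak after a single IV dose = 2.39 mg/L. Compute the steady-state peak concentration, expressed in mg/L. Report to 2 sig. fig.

3.4 mg/L

e^(−kτ) = e^(−0.01540 × 78.3) = 0.2994
Accumulation ratio R = 1 / (1 − e^(−kτ)) = 1 / (1 − 0.2994) = 1.427
Steady-state peak = C₀ × R = 2.39 × 1.427 = 3.411 mg/L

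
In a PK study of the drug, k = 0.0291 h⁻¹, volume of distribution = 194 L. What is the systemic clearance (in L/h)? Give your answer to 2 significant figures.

CL = k × Vd = 0.0291 × 194 = 5.645 L/h

5.6 L/h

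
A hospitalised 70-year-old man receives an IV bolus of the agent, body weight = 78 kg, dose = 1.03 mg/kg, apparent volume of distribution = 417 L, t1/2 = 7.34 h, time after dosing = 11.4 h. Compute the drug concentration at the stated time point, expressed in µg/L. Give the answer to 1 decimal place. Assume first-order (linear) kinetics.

Total dose = 1.03 × 78 = 80.34 mg
C₀ = Dose / Vd = 80.34 / 417 = 0.1927 mg/L
k = ln2 / t½ = 0.693147 / 7.34 = 0.09443 h⁻¹
C = C₀ · e^(−k·t) = 0.1927 × e^(−0.09443 × 11.4)
  = 0.1927 × 0.3408 = 0.06567 mg/L
Convert: 0.06567 mg/L × 1000 = 65.67 µg/L

65.7 µg/L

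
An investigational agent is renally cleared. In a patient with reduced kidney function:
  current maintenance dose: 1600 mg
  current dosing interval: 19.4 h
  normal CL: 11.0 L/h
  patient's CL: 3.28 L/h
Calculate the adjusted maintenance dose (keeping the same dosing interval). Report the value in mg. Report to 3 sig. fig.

477 mg

To keep the same average steady-state level, dosing rate must scale with clearance.
CL ratio = 3.28 / 11.0 = 0.2982
New dose (same interval) = 1600 × 0.2982 = 477.1 mg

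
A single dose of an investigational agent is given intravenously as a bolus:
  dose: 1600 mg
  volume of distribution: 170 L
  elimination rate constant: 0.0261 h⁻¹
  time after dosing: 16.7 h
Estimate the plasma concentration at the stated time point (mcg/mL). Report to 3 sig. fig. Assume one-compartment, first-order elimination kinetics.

C₀ = Dose / Vd = 1600 / 170 = 9.412 mg/L
C = C₀ · e^(−k·t) = 9.412 × e^(−0.02610 × 16.7)
  = 9.412 × 0.6467 = 6.087 mg/L
(6.087 mg/L = 6.087 mcg/mL)

6.09 mcg/mL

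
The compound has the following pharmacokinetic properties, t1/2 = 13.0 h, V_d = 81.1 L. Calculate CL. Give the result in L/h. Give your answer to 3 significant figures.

k = ln2 / t½ = 0.693147 / 13.0 = 0.05332 h⁻¹
CL = k × Vd = 0.05332 × 81.1 = 4.324 L/h

4.32 L/h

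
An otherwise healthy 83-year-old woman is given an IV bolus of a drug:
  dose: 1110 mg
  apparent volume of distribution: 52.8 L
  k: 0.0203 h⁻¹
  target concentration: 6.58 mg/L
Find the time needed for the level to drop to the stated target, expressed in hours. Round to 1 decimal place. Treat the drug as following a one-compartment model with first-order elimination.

C₀ = Dose / Vd = 1110 / 52.8 = 21.02 mg/L
t = ln(C₀ / C) / k = ln(21.02 / 6.58) / 0.02030
  = ln(3.195) / 0.02030 = 1.162 / 0.02030 = 57.24 h

57.2 h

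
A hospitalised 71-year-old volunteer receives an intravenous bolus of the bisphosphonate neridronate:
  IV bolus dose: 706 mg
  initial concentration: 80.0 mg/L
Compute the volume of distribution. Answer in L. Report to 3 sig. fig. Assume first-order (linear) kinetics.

Vd = Dose / C₀ = 706.0 / 80.0 = 8.825 L

8.83 L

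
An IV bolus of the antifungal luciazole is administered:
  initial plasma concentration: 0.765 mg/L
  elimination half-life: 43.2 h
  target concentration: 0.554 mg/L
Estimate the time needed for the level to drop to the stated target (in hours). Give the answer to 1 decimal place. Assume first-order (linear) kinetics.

20.1 h

k = ln2 / t½ = 0.693147 / 43.2 = 0.01605 h⁻¹
t = ln(C₀ / C) / k = ln(0.7650 / 0.554) / 0.01605
  = ln(1.381) / 0.01605 = 0.3228 / 0.01605 = 20.11 h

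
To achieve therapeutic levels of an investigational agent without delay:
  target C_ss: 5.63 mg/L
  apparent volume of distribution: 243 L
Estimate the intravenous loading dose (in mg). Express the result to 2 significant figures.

LD = Css × Vd = 5.63 × 243 = 1368 mg

1400 mg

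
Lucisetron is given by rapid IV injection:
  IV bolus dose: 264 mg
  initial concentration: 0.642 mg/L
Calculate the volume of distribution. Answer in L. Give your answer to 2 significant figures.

Vd = Dose / C₀ = 264.0 / 0.642 = 411.2 L

410 L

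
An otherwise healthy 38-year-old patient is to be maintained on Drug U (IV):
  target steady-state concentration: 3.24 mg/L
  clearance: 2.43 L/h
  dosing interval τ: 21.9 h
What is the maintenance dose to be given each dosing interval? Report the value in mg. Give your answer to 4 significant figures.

At steady state, Dose/τ = Css × CL.
Dose = Css × CL × τ = 3.24 × 2.430 × 21.9 = 172.4 mg

172.4 mg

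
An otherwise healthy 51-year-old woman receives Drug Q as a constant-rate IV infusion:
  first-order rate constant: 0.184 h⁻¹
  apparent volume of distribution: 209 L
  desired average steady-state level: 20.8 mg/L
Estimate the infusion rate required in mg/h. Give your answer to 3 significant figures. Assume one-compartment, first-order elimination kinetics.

CL = k × Vd = 0.1840 × 209 = 38.46 L/h
At steady state, infusion rate R₀ = Css × CL = 20.8 × 38.46 = 800.0 mg/h

800 mg/h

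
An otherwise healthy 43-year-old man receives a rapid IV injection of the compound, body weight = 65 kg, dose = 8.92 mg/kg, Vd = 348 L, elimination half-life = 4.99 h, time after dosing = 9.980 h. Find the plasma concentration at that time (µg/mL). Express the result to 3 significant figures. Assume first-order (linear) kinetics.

Total dose = 8.92 × 65 = 579.8 mg
C₀ = Dose / Vd = 579.8 / 348 = 1.666 mg/L
k = ln2 / t½ = 0.693147 / 4.99 = 0.1389 h⁻¹
t / t½ = 9.980 / 4.99 = 2 half-lives
C = C₀ × (1/2)^2 = 1.666 × 0.2500 = 0.4165 mg/L
(0.4165 mg/L = 0.4165 µg/mL)

0.417 µg/mL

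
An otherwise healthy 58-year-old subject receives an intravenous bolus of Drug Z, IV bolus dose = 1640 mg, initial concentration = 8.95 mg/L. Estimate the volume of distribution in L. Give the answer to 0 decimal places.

Vd = Dose / C₀ = 1640 / 8.95 = 183.2 L

183 L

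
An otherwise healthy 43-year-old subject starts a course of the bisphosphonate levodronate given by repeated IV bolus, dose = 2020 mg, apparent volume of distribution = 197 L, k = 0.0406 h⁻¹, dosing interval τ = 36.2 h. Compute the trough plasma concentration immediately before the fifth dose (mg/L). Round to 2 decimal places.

C₀ per dose = Dose / Vd = 2020 / 197 = 10.25 mg/L
Fraction remaining after one interval: r = e^(−kτ) = e^(−0.04060 × 36.2) = 0.2300
Before dose 5, 4 doses have been given (aged 1τ, 2τ, 3τ, 4τ).
C_trough = C₀ × (r + r² + … + r^4) = C₀ × r(1−r^4)/(1−r)
        = 10.25 × 0.2300 × (1 − 0.002798) / (1 − 0.2300) = 3.053 mg/L

3.05 mg/L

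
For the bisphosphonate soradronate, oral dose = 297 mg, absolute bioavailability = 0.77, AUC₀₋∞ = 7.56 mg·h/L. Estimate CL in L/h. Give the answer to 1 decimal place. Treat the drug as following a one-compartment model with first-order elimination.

30.3 L/h

CL = F·Dose / AUC = 0.77 × 297 / 7.56 = 30.25 L/h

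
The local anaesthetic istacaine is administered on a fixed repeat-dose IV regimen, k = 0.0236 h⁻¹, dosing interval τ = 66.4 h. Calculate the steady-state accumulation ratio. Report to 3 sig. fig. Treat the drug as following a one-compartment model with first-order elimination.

e^(−kτ) = e^(−0.02360 × 66.4) = 0.2087
Accumulation ratio R = 1 / (1 − e^(−kτ)) = 1 / (1 − 0.2087) = 1.264

1.26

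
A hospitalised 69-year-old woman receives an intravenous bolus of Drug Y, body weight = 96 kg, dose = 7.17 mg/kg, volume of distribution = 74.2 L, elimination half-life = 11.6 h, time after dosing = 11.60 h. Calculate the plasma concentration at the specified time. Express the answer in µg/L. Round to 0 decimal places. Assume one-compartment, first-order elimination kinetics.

4638 µg/L

Total dose = 7.17 × 96 = 688.3 mg
C₀ = Dose / Vd = 688.3 / 74.2 = 9.276 mg/L
k = ln2 / t½ = 0.693147 / 11.6 = 0.05975 h⁻¹
t / t½ = 11.60 / 11.6 = 1 half-lives
C = C₀ × (1/2)^1 = 9.276 × 0.5000 = 4.638 mg/L
Convert: 4.638 mg/L × 1000 = 4638 µg/L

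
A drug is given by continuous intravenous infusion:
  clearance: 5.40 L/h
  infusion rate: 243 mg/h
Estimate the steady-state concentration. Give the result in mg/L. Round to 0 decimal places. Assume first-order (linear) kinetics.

At steady state Css = R₀ / CL = 243 / 5.400 = 45.00 mg/L

45 mg/L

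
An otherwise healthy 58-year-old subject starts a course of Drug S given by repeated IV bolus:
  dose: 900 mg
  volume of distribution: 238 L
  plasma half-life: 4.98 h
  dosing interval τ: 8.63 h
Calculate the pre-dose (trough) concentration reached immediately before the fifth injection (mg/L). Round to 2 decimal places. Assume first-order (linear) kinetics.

C₀ per dose = Dose / Vd = 900 / 238 = 3.782 mg/L
k = ln2 / t½ = 0.693147 / 4.98 = 0.1392 h⁻¹
Fraction remaining after one interval: r = e^(−kτ) = e^(−0.1392 × 8.63) = 0.3008
Before dose 5, 4 doses have been given (aged 1τ, 2τ, 3τ, 4τ).
C_trough = C₀ × (r + r² + … + r^4) = C₀ × r(1−r^4)/(1−r)
        = 3.782 × 0.3008 × (1 − 0.008187) / (1 − 0.3008) = 1.614 mg/L

1.61 mg/L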